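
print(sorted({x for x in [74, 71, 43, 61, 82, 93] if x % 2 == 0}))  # [74, 82]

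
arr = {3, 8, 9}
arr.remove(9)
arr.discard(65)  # {3, 8}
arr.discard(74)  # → {3, 8}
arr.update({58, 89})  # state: {3, 8, 58, 89}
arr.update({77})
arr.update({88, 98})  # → {3, 8, 58, 77, 88, 89, 98}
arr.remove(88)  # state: {3, 8, 58, 77, 89, 98}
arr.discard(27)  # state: {3, 8, 58, 77, 89, 98}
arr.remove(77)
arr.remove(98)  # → {3, 8, 58, 89}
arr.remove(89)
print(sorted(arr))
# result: [3, 8, 58]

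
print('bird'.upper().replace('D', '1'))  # BIR1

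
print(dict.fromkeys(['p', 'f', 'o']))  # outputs {'p': None, 'f': None, 'o': None}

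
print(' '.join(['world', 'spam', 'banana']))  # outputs world spam banana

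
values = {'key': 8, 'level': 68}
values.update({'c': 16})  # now {'key': 8, 'level': 68, 'c': 16}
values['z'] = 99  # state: {'key': 8, 'level': 68, 'c': 16, 'z': 99}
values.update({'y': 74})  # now {'key': 8, 'level': 68, 'c': 16, 'z': 99, 'y': 74}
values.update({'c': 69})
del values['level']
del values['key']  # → {'c': 69, 'z': 99, 'y': 74}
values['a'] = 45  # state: {'c': 69, 'z': 99, 'y': 74, 'a': 45}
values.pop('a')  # 45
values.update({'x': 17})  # {'c': 69, 'z': 99, 'y': 74, 'x': 17}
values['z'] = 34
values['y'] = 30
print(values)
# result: {'c': 69, 'z': 34, 'y': 30, 'x': 17}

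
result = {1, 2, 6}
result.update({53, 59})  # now {1, 2, 6, 53, 59}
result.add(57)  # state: {1, 2, 6, 53, 57, 59}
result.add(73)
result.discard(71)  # {1, 2, 6, 53, 57, 59, 73}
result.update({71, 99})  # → {1, 2, 6, 53, 57, 59, 71, 73, 99}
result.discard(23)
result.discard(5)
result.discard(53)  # {1, 2, 6, 57, 59, 71, 73, 99}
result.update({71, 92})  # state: {1, 2, 6, 57, 59, 71, 73, 92, 99}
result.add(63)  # {1, 2, 6, 57, 59, 63, 71, 73, 92, 99}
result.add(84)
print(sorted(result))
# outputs [1, 2, 6, 57, 59, 63, 71, 73, 84, 92, 99]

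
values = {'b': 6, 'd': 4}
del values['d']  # {'b': 6}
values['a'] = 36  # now {'b': 6, 'a': 36}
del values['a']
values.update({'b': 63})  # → {'b': 63}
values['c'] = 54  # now {'b': 63, 'c': 54}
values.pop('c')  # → 54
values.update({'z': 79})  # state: {'b': 63, 'z': 79}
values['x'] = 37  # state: {'b': 63, 'z': 79, 'x': 37}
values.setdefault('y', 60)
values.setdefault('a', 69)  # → 69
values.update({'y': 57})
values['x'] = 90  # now {'b': 63, 'z': 79, 'x': 90, 'y': 57, 'a': 69}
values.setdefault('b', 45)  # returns 63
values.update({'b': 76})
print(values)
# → {'b': 76, 'z': 79, 'x': 90, 'y': 57, 'a': 69}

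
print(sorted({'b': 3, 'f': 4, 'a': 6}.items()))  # [('a', 6), ('b', 3), ('f', 4)]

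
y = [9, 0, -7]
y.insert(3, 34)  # [9, 0, -7, 34]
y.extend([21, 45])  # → [9, 0, -7, 34, 21, 45]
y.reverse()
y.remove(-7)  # [45, 21, 34, 0, 9]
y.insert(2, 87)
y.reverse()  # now [9, 0, 34, 87, 21, 45]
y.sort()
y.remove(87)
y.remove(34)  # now [0, 9, 21, 45]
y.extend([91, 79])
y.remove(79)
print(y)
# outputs [0, 9, 21, 45, 91]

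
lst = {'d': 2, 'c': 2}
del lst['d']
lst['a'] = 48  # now {'c': 2, 'a': 48}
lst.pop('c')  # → 2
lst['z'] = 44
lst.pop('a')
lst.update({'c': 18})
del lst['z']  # {'c': 18}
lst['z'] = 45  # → {'c': 18, 'z': 45}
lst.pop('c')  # 18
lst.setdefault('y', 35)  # 35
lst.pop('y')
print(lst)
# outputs {'z': 45}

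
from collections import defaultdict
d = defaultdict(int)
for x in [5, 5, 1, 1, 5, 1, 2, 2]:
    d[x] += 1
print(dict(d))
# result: {5: 3, 1: 3, 2: 2}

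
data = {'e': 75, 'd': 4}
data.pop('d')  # 4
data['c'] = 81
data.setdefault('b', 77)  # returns 77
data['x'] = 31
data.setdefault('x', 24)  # 31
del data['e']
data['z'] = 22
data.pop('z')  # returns 22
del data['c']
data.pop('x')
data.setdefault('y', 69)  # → 69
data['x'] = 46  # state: {'b': 77, 'y': 69, 'x': 46}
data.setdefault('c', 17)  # 17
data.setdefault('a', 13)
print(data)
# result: {'b': 77, 'y': 69, 'x': 46, 'c': 17, 'a': 13}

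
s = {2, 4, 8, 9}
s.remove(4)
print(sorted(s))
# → [2, 8, 9]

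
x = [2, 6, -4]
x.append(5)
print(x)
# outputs [2, 6, -4, 5]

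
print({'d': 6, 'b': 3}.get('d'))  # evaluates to 6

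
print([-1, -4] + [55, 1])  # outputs [-1, -4, 55, 1]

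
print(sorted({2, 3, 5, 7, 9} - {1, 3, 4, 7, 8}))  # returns [2, 5, 9]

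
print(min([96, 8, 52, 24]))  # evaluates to 8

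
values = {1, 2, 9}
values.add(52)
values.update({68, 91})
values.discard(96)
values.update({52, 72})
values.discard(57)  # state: {1, 2, 9, 52, 68, 72, 91}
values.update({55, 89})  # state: {1, 2, 9, 52, 55, 68, 72, 89, 91}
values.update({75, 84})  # {1, 2, 9, 52, 55, 68, 72, 75, 84, 89, 91}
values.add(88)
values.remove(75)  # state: {1, 2, 9, 52, 55, 68, 72, 84, 88, 89, 91}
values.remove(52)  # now {1, 2, 9, 55, 68, 72, 84, 88, 89, 91}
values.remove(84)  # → {1, 2, 9, 55, 68, 72, 88, 89, 91}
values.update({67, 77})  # {1, 2, 9, 55, 67, 68, 72, 77, 88, 89, 91}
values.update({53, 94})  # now {1, 2, 9, 53, 55, 67, 68, 72, 77, 88, 89, 91, 94}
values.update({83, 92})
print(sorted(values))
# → [1, 2, 9, 53, 55, 67, 68, 72, 77, 83, 88, 89, 91, 92, 94]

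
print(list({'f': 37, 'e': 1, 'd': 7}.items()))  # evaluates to [('f', 37), ('e', 1), ('d', 7)]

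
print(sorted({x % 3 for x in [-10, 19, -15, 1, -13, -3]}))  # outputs [0, 1, 2]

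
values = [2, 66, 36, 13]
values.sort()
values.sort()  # [2, 13, 36, 66]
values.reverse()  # [66, 36, 13, 2]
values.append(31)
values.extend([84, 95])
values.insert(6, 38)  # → [66, 36, 13, 2, 31, 84, 38, 95]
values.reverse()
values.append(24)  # [95, 38, 84, 31, 2, 13, 36, 66, 24]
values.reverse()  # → [24, 66, 36, 13, 2, 31, 84, 38, 95]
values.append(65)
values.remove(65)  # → [24, 66, 36, 13, 2, 31, 84, 38, 95]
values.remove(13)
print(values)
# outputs [24, 66, 36, 2, 31, 84, 38, 95]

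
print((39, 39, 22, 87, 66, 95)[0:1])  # (39,)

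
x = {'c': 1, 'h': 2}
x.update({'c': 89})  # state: {'c': 89, 'h': 2}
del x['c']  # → {'h': 2}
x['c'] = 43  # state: {'h': 2, 'c': 43}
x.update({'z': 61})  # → {'h': 2, 'c': 43, 'z': 61}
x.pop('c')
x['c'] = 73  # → {'h': 2, 'z': 61, 'c': 73}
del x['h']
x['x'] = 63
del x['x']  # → {'z': 61, 'c': 73}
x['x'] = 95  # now {'z': 61, 'c': 73, 'x': 95}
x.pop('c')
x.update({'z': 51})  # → {'z': 51, 'x': 95}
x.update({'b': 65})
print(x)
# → {'z': 51, 'x': 95, 'b': 65}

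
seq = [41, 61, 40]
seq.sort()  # [40, 41, 61]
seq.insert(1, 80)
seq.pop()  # 61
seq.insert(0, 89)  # [89, 40, 80, 41]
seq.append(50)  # [89, 40, 80, 41, 50]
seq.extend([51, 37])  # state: [89, 40, 80, 41, 50, 51, 37]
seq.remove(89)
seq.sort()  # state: [37, 40, 41, 50, 51, 80]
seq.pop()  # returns 80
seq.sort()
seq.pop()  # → 51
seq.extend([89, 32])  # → [37, 40, 41, 50, 89, 32]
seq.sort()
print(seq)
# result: [32, 37, 40, 41, 50, 89]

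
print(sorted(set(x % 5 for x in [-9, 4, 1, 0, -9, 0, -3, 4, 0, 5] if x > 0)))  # [0, 1, 4]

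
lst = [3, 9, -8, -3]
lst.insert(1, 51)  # [3, 51, 9, -8, -3]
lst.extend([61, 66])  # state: [3, 51, 9, -8, -3, 61, 66]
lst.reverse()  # [66, 61, -3, -8, 9, 51, 3]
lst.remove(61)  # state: [66, -3, -8, 9, 51, 3]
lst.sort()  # [-8, -3, 3, 9, 51, 66]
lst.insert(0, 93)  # [93, -8, -3, 3, 9, 51, 66]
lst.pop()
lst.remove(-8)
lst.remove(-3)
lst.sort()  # [3, 9, 51, 93]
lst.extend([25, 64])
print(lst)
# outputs [3, 9, 51, 93, 25, 64]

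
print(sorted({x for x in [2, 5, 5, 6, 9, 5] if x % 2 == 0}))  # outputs [2, 6]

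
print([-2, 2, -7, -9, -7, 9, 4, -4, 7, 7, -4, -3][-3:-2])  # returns [7]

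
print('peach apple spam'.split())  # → ['peach', 'apple', 'spam']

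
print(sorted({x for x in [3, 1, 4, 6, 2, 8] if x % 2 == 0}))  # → [2, 4, 6, 8]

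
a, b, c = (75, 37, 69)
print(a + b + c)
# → 181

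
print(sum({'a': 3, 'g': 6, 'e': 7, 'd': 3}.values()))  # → 19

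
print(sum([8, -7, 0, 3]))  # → 4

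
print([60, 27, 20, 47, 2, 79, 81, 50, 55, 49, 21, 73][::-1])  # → [73, 21, 49, 55, 50, 81, 79, 2, 47, 20, 27, 60]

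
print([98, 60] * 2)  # [98, 60, 98, 60]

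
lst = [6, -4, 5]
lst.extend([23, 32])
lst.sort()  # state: [-4, 5, 6, 23, 32]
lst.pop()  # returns 32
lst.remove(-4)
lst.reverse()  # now [23, 6, 5]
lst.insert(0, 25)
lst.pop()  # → 5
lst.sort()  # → [6, 23, 25]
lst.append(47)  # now [6, 23, 25, 47]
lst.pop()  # 47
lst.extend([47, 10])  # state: [6, 23, 25, 47, 10]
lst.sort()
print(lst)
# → [6, 10, 23, 25, 47]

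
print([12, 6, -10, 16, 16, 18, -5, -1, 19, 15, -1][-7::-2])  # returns [16, -10, 12]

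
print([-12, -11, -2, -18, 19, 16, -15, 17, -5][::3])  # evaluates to [-12, -18, -15]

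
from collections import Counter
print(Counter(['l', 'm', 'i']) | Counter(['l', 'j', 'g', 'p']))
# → Counter({'l': 1, 'm': 1, 'i': 1, 'j': 1, 'g': 1, 'p': 1})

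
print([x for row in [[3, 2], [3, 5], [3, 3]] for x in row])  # [3, 2, 3, 5, 3, 3]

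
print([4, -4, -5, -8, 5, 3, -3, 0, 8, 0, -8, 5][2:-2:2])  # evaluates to [-5, 5, -3, 8]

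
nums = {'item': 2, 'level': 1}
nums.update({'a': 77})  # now {'item': 2, 'level': 1, 'a': 77}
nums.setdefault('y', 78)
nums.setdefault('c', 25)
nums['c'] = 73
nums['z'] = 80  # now {'item': 2, 'level': 1, 'a': 77, 'y': 78, 'c': 73, 'z': 80}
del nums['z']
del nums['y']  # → {'item': 2, 'level': 1, 'a': 77, 'c': 73}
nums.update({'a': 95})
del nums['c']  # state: {'item': 2, 'level': 1, 'a': 95}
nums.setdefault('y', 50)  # 50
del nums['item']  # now {'level': 1, 'a': 95, 'y': 50}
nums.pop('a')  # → 95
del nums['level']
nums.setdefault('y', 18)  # 50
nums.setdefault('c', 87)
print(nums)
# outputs {'y': 50, 'c': 87}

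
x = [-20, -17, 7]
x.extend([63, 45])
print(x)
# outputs [-20, -17, 7, 63, 45]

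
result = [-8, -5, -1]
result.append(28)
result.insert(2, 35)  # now [-8, -5, 35, -1, 28]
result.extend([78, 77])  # [-8, -5, 35, -1, 28, 78, 77]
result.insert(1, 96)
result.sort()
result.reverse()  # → [96, 78, 77, 35, 28, -1, -5, -8]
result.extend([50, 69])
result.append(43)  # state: [96, 78, 77, 35, 28, -1, -5, -8, 50, 69, 43]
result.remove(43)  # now [96, 78, 77, 35, 28, -1, -5, -8, 50, 69]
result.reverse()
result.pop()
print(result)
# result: [69, 50, -8, -5, -1, 28, 35, 77, 78]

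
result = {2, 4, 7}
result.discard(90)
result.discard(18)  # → {2, 4, 7}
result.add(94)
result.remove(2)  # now {4, 7, 94}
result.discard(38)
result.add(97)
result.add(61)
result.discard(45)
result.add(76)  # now {4, 7, 61, 76, 94, 97}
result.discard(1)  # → {4, 7, 61, 76, 94, 97}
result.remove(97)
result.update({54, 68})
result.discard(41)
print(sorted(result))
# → [4, 7, 54, 61, 68, 76, 94]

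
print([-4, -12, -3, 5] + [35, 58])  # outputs [-4, -12, -3, 5, 35, 58]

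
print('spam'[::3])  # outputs sm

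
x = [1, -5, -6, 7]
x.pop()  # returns 7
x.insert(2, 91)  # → [1, -5, 91, -6]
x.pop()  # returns -6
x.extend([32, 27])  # [1, -5, 91, 32, 27]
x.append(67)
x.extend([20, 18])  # [1, -5, 91, 32, 27, 67, 20, 18]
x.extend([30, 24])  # [1, -5, 91, 32, 27, 67, 20, 18, 30, 24]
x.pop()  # 24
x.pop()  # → 30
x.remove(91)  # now [1, -5, 32, 27, 67, 20, 18]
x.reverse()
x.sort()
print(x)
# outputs [-5, 1, 18, 20, 27, 32, 67]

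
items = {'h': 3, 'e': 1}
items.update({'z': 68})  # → {'h': 3, 'e': 1, 'z': 68}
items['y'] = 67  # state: {'h': 3, 'e': 1, 'z': 68, 'y': 67}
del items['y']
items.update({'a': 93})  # {'h': 3, 'e': 1, 'z': 68, 'a': 93}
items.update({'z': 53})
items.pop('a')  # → 93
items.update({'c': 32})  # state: {'h': 3, 'e': 1, 'z': 53, 'c': 32}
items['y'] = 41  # {'h': 3, 'e': 1, 'z': 53, 'c': 32, 'y': 41}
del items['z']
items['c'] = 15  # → {'h': 3, 'e': 1, 'c': 15, 'y': 41}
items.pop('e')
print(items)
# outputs {'h': 3, 'c': 15, 'y': 41}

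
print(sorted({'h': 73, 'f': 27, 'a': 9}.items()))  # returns [('a', 9), ('f', 27), ('h', 73)]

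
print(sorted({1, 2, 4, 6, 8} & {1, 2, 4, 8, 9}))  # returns [1, 2, 4, 8]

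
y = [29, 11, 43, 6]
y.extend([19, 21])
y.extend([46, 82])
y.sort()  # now [6, 11, 19, 21, 29, 43, 46, 82]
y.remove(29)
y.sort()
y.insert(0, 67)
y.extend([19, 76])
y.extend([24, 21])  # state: [67, 6, 11, 19, 21, 43, 46, 82, 19, 76, 24, 21]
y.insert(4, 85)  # [67, 6, 11, 19, 85, 21, 43, 46, 82, 19, 76, 24, 21]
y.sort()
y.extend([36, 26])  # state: [6, 11, 19, 19, 21, 21, 24, 43, 46, 67, 76, 82, 85, 36, 26]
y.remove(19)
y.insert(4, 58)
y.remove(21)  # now [6, 11, 19, 58, 21, 24, 43, 46, 67, 76, 82, 85, 36, 26]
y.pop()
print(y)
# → [6, 11, 19, 58, 21, 24, 43, 46, 67, 76, 82, 85, 36]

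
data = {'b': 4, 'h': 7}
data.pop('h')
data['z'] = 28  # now {'b': 4, 'z': 28}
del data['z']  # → {'b': 4}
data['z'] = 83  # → {'b': 4, 'z': 83}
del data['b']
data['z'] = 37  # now {'z': 37}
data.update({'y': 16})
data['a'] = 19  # {'z': 37, 'y': 16, 'a': 19}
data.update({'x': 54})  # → {'z': 37, 'y': 16, 'a': 19, 'x': 54}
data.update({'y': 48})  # {'z': 37, 'y': 48, 'a': 19, 'x': 54}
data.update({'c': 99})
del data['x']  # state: {'z': 37, 'y': 48, 'a': 19, 'c': 99}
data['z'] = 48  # {'z': 48, 'y': 48, 'a': 19, 'c': 99}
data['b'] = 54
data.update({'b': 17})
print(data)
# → {'z': 48, 'y': 48, 'a': 19, 'c': 99, 'b': 17}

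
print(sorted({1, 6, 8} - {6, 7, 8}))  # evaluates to [1]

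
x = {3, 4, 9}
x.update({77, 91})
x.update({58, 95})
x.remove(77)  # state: {3, 4, 9, 58, 91, 95}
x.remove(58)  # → {3, 4, 9, 91, 95}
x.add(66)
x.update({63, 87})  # {3, 4, 9, 63, 66, 87, 91, 95}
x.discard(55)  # {3, 4, 9, 63, 66, 87, 91, 95}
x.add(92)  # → {3, 4, 9, 63, 66, 87, 91, 92, 95}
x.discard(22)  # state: {3, 4, 9, 63, 66, 87, 91, 92, 95}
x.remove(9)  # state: {3, 4, 63, 66, 87, 91, 92, 95}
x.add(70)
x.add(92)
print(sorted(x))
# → [3, 4, 63, 66, 70, 87, 91, 92, 95]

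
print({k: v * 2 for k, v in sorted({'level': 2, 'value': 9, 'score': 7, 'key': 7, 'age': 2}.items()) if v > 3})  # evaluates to {'key': 14, 'score': 14, 'value': 18}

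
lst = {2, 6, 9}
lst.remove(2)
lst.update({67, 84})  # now {6, 9, 67, 84}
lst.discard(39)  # {6, 9, 67, 84}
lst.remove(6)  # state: {9, 67, 84}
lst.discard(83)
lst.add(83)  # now {9, 67, 83, 84}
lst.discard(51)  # {9, 67, 83, 84}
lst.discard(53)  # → {9, 67, 83, 84}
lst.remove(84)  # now {9, 67, 83}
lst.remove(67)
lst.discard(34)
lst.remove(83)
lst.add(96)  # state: {9, 96}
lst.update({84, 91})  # {9, 84, 91, 96}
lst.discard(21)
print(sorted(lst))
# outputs [9, 84, 91, 96]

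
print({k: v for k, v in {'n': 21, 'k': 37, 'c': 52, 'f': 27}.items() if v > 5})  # {'n': 21, 'k': 37, 'c': 52, 'f': 27}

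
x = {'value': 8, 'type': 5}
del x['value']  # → {'type': 5}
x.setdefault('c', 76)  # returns 76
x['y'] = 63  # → {'type': 5, 'c': 76, 'y': 63}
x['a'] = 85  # {'type': 5, 'c': 76, 'y': 63, 'a': 85}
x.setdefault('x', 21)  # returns 21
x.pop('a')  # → 85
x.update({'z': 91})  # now {'type': 5, 'c': 76, 'y': 63, 'x': 21, 'z': 91}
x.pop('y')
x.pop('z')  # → 91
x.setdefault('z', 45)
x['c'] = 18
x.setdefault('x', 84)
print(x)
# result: {'type': 5, 'c': 18, 'x': 21, 'z': 45}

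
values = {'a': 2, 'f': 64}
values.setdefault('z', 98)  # 98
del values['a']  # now {'f': 64, 'z': 98}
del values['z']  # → {'f': 64}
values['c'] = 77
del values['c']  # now {'f': 64}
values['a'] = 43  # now {'f': 64, 'a': 43}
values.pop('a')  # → 43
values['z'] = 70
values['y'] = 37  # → {'f': 64, 'z': 70, 'y': 37}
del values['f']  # {'z': 70, 'y': 37}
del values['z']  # {'y': 37}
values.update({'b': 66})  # {'y': 37, 'b': 66}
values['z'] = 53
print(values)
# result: {'y': 37, 'b': 66, 'z': 53}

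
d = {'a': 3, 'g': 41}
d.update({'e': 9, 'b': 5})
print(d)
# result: {'a': 3, 'g': 41, 'e': 9, 'b': 5}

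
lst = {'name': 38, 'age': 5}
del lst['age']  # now {'name': 38}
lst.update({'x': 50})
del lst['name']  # {'x': 50}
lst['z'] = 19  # {'x': 50, 'z': 19}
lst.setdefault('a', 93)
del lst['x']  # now {'z': 19, 'a': 93}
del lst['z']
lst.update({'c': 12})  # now {'a': 93, 'c': 12}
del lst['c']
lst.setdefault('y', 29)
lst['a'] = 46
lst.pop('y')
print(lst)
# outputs {'a': 46}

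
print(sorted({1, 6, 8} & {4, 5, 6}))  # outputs [6]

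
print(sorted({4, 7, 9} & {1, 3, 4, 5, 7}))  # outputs [4, 7]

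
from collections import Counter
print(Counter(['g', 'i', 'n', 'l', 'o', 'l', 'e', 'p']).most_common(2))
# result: [('l', 2), ('g', 1)]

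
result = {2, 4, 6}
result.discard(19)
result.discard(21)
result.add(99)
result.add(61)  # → {2, 4, 6, 61, 99}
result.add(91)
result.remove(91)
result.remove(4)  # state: {2, 6, 61, 99}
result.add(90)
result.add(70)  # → {2, 6, 61, 70, 90, 99}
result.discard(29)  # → {2, 6, 61, 70, 90, 99}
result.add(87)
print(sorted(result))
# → [2, 6, 61, 70, 87, 90, 99]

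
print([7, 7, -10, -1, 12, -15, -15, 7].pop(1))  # 7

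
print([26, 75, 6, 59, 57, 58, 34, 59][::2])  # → [26, 6, 57, 34]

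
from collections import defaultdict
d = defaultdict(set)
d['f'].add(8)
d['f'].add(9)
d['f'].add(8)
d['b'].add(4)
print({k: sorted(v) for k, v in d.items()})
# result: {'f': [8, 9], 'b': [4]}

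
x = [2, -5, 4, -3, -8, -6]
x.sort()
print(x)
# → [-8, -6, -5, -3, 2, 4]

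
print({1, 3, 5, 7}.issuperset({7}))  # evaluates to True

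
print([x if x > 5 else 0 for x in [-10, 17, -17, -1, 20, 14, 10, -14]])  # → [0, 17, 0, 0, 20, 14, 10, 0]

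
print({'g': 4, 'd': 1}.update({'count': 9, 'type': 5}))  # None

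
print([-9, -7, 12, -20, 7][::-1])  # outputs [7, -20, 12, -7, -9]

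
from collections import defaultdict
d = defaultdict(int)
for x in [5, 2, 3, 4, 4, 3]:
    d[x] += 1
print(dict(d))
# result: {5: 1, 2: 1, 3: 2, 4: 2}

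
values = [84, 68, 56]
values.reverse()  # [56, 68, 84]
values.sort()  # [56, 68, 84]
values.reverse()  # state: [84, 68, 56]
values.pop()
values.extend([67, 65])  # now [84, 68, 67, 65]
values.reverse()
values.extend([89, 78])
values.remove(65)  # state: [67, 68, 84, 89, 78]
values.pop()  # 78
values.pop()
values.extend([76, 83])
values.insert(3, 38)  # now [67, 68, 84, 38, 76, 83]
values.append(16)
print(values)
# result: [67, 68, 84, 38, 76, 83, 16]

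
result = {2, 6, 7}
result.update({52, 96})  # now {2, 6, 7, 52, 96}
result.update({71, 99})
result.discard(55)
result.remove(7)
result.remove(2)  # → {6, 52, 71, 96, 99}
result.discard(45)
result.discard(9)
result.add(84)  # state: {6, 52, 71, 84, 96, 99}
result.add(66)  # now {6, 52, 66, 71, 84, 96, 99}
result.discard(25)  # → {6, 52, 66, 71, 84, 96, 99}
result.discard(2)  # {6, 52, 66, 71, 84, 96, 99}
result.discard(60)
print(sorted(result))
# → [6, 52, 66, 71, 84, 96, 99]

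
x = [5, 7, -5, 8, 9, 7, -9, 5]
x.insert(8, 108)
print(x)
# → [5, 7, -5, 8, 9, 7, -9, 5, 108]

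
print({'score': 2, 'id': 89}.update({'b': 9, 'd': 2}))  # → None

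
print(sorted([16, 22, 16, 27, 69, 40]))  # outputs [16, 16, 22, 27, 40, 69]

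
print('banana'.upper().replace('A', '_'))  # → B_N_N_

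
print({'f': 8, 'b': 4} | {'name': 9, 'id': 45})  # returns {'f': 8, 'b': 4, 'name': 9, 'id': 45}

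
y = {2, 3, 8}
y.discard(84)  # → {2, 3, 8}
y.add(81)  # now {2, 3, 8, 81}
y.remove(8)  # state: {2, 3, 81}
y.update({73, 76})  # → {2, 3, 73, 76, 81}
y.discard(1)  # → {2, 3, 73, 76, 81}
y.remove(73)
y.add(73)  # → {2, 3, 73, 76, 81}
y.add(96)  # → {2, 3, 73, 76, 81, 96}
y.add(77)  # {2, 3, 73, 76, 77, 81, 96}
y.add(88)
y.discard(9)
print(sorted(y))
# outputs [2, 3, 73, 76, 77, 81, 88, 96]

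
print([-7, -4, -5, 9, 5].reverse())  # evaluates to None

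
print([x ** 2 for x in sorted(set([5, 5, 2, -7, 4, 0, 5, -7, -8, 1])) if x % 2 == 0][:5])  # [64, 0, 4, 16]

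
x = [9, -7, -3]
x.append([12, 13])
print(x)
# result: [9, -7, -3, [12, 13]]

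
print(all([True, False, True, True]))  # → False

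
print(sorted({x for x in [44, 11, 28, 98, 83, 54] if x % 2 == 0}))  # [28, 44, 54, 98]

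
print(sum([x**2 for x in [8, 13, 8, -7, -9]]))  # 427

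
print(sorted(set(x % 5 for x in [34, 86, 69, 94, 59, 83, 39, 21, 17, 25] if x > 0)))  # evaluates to [0, 1, 2, 3, 4]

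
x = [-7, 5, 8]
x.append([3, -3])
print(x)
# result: [-7, 5, 8, [3, -3]]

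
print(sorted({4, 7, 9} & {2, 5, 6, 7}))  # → [7]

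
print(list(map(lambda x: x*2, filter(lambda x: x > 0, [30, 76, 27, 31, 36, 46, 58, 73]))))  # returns [60, 152, 54, 62, 72, 92, 116, 146]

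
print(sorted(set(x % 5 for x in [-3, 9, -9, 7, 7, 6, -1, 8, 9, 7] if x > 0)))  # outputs [1, 2, 3, 4]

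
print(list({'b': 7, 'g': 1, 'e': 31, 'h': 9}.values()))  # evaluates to [7, 1, 31, 9]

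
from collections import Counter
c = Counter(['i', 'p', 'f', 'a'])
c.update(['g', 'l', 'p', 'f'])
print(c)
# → Counter({'p': 2, 'f': 2, 'i': 1, 'a': 1, 'g': 1, 'l': 1})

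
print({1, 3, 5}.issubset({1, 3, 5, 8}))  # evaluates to True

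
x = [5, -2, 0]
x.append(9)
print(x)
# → [5, -2, 0, 9]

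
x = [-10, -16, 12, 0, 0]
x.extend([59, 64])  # [-10, -16, 12, 0, 0, 59, 64]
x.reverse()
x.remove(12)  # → [64, 59, 0, 0, -16, -10]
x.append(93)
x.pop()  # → 93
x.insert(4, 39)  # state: [64, 59, 0, 0, 39, -16, -10]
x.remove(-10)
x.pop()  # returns -16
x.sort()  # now [0, 0, 39, 59, 64]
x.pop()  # 64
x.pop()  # 59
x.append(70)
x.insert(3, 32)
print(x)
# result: [0, 0, 39, 32, 70]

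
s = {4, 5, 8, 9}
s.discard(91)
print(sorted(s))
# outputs [4, 5, 8, 9]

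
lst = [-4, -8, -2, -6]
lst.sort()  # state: [-8, -6, -4, -2]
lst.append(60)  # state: [-8, -6, -4, -2, 60]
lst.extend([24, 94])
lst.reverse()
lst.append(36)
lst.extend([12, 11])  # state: [94, 24, 60, -2, -4, -6, -8, 36, 12, 11]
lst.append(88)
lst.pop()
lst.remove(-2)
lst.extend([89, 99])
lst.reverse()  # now [99, 89, 11, 12, 36, -8, -6, -4, 60, 24, 94]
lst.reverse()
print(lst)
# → [94, 24, 60, -4, -6, -8, 36, 12, 11, 89, 99]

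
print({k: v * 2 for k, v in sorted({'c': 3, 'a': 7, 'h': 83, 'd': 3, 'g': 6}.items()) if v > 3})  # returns {'a': 14, 'g': 12, 'h': 166}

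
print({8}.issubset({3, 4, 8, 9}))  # True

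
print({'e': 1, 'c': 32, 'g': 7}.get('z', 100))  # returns 100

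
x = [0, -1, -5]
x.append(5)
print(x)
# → [0, -1, -5, 5]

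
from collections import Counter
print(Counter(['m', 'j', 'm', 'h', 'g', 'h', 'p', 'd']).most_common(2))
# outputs [('m', 2), ('h', 2)]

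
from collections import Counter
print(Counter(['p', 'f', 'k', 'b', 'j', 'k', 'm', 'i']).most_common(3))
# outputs [('k', 2), ('p', 1), ('f', 1)]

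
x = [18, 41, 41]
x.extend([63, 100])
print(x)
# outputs [18, 41, 41, 63, 100]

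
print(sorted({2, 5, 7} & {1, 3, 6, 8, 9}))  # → []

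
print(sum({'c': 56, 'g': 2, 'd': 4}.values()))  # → 62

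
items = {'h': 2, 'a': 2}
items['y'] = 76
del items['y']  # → {'h': 2, 'a': 2}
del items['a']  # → {'h': 2}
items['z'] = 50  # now {'h': 2, 'z': 50}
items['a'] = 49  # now {'h': 2, 'z': 50, 'a': 49}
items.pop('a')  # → 49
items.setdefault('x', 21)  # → 21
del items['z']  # {'h': 2, 'x': 21}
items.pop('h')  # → 2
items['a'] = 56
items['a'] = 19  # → {'x': 21, 'a': 19}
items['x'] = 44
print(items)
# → {'x': 44, 'a': 19}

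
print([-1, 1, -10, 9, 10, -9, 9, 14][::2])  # [-1, -10, 10, 9]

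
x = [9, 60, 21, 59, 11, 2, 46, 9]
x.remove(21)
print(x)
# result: [9, 60, 59, 11, 2, 46, 9]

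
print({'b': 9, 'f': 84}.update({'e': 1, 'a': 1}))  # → None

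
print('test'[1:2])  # e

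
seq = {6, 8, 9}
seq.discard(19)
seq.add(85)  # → {6, 8, 9, 85}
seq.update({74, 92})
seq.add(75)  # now {6, 8, 9, 74, 75, 85, 92}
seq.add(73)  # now {6, 8, 9, 73, 74, 75, 85, 92}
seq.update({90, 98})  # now {6, 8, 9, 73, 74, 75, 85, 90, 92, 98}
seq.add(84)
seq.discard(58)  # {6, 8, 9, 73, 74, 75, 84, 85, 90, 92, 98}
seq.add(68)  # {6, 8, 9, 68, 73, 74, 75, 84, 85, 90, 92, 98}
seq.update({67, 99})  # {6, 8, 9, 67, 68, 73, 74, 75, 84, 85, 90, 92, 98, 99}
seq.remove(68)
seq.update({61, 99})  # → {6, 8, 9, 61, 67, 73, 74, 75, 84, 85, 90, 92, 98, 99}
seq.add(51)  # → {6, 8, 9, 51, 61, 67, 73, 74, 75, 84, 85, 90, 92, 98, 99}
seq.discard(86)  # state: {6, 8, 9, 51, 61, 67, 73, 74, 75, 84, 85, 90, 92, 98, 99}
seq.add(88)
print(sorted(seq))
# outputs [6, 8, 9, 51, 61, 67, 73, 74, 75, 84, 85, 88, 90, 92, 98, 99]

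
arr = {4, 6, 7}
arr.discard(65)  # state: {4, 6, 7}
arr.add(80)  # {4, 6, 7, 80}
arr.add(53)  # {4, 6, 7, 53, 80}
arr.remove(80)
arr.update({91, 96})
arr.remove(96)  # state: {4, 6, 7, 53, 91}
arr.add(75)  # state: {4, 6, 7, 53, 75, 91}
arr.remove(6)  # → {4, 7, 53, 75, 91}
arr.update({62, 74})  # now {4, 7, 53, 62, 74, 75, 91}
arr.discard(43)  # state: {4, 7, 53, 62, 74, 75, 91}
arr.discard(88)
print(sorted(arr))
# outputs [4, 7, 53, 62, 74, 75, 91]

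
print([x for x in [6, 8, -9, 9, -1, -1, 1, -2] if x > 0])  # [6, 8, 9, 1]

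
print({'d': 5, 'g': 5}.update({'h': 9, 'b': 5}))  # None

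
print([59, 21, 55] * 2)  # [59, 21, 55, 59, 21, 55]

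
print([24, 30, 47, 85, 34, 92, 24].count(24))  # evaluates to 2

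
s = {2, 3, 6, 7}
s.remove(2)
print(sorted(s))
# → [3, 6, 7]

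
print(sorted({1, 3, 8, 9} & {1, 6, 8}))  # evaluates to [1, 8]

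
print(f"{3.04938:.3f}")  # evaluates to 3.049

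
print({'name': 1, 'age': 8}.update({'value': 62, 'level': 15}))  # None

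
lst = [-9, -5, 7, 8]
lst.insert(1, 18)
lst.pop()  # 8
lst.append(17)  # [-9, 18, -5, 7, 17]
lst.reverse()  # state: [17, 7, -5, 18, -9]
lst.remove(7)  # [17, -5, 18, -9]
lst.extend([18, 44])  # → [17, -5, 18, -9, 18, 44]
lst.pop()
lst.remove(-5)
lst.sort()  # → [-9, 17, 18, 18]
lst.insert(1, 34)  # [-9, 34, 17, 18, 18]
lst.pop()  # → 18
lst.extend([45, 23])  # [-9, 34, 17, 18, 45, 23]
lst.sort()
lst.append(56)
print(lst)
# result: [-9, 17, 18, 23, 34, 45, 56]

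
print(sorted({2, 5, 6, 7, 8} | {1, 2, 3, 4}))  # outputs [1, 2, 3, 4, 5, 6, 7, 8]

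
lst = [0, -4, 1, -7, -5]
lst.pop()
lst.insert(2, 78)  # [0, -4, 78, 1, -7]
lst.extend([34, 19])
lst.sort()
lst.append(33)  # [-7, -4, 0, 1, 19, 34, 78, 33]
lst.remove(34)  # [-7, -4, 0, 1, 19, 78, 33]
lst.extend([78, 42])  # [-7, -4, 0, 1, 19, 78, 33, 78, 42]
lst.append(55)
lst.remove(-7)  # [-4, 0, 1, 19, 78, 33, 78, 42, 55]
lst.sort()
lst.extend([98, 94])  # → [-4, 0, 1, 19, 33, 42, 55, 78, 78, 98, 94]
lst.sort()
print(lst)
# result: [-4, 0, 1, 19, 33, 42, 55, 78, 78, 94, 98]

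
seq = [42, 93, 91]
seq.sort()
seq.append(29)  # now [42, 91, 93, 29]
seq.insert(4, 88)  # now [42, 91, 93, 29, 88]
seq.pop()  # 88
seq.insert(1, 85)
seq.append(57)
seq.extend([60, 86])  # [42, 85, 91, 93, 29, 57, 60, 86]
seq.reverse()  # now [86, 60, 57, 29, 93, 91, 85, 42]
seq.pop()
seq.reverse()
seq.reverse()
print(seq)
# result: [86, 60, 57, 29, 93, 91, 85]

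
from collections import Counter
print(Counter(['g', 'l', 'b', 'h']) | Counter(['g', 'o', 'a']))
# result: Counter({'g': 1, 'l': 1, 'b': 1, 'h': 1, 'o': 1, 'a': 1})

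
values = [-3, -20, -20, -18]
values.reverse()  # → [-18, -20, -20, -3]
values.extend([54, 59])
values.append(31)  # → [-18, -20, -20, -3, 54, 59, 31]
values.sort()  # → [-20, -20, -18, -3, 31, 54, 59]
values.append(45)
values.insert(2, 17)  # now [-20, -20, 17, -18, -3, 31, 54, 59, 45]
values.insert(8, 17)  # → [-20, -20, 17, -18, -3, 31, 54, 59, 17, 45]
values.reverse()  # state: [45, 17, 59, 54, 31, -3, -18, 17, -20, -20]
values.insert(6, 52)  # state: [45, 17, 59, 54, 31, -3, 52, -18, 17, -20, -20]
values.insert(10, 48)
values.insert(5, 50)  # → [45, 17, 59, 54, 31, 50, -3, 52, -18, 17, -20, 48, -20]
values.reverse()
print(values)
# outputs [-20, 48, -20, 17, -18, 52, -3, 50, 31, 54, 59, 17, 45]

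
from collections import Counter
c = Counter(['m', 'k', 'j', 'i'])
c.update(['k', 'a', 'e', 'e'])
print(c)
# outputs Counter({'k': 2, 'e': 2, 'm': 1, 'j': 1, 'i': 1, 'a': 1})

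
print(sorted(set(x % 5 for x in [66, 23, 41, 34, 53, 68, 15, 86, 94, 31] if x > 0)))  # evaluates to [0, 1, 3, 4]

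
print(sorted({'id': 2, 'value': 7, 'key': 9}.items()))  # [('id', 2), ('key', 9), ('value', 7)]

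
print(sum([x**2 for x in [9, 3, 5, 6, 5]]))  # 176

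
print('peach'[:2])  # pe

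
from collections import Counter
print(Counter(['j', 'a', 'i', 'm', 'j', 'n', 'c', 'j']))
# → Counter({'j': 3, 'a': 1, 'i': 1, 'm': 1, 'n': 1, 'c': 1})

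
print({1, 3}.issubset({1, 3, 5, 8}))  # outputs True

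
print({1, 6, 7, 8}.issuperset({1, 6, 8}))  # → True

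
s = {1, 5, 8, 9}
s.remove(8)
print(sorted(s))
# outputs [1, 5, 9]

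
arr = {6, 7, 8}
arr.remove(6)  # {7, 8}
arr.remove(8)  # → {7}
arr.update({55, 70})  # {7, 55, 70}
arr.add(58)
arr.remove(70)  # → {7, 55, 58}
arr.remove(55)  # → {7, 58}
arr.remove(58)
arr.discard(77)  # {7}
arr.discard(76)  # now {7}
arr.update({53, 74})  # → {7, 53, 74}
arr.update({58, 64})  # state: {7, 53, 58, 64, 74}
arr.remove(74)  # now {7, 53, 58, 64}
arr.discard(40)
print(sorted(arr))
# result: [7, 53, 58, 64]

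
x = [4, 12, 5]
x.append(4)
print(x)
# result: [4, 12, 5, 4]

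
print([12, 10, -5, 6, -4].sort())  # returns None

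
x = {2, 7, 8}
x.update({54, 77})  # {2, 7, 8, 54, 77}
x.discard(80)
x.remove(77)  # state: {2, 7, 8, 54}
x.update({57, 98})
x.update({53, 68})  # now {2, 7, 8, 53, 54, 57, 68, 98}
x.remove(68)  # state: {2, 7, 8, 53, 54, 57, 98}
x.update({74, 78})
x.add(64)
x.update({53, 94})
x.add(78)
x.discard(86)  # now {2, 7, 8, 53, 54, 57, 64, 74, 78, 94, 98}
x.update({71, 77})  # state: {2, 7, 8, 53, 54, 57, 64, 71, 74, 77, 78, 94, 98}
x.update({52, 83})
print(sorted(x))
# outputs [2, 7, 8, 52, 53, 54, 57, 64, 71, 74, 77, 78, 83, 94, 98]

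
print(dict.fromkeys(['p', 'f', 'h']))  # {'p': None, 'f': None, 'h': None}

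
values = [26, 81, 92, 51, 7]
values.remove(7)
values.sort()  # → [26, 51, 81, 92]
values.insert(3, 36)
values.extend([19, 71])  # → [26, 51, 81, 36, 92, 19, 71]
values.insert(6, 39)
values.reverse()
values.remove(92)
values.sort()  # [19, 26, 36, 39, 51, 71, 81]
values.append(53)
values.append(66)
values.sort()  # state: [19, 26, 36, 39, 51, 53, 66, 71, 81]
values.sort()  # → [19, 26, 36, 39, 51, 53, 66, 71, 81]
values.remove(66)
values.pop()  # 81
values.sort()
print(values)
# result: [19, 26, 36, 39, 51, 53, 71]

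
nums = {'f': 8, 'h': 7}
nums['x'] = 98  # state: {'f': 8, 'h': 7, 'x': 98}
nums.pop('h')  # 7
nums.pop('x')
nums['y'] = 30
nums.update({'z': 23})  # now {'f': 8, 'y': 30, 'z': 23}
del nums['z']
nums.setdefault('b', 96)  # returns 96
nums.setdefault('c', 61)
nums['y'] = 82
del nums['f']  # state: {'y': 82, 'b': 96, 'c': 61}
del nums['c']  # {'y': 82, 'b': 96}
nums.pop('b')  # 96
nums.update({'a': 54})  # {'y': 82, 'a': 54}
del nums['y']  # {'a': 54}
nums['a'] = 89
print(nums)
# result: {'a': 89}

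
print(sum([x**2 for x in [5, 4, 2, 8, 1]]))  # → 110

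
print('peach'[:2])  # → pe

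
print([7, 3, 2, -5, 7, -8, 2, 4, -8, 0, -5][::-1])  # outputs [-5, 0, -8, 4, 2, -8, 7, -5, 2, 3, 7]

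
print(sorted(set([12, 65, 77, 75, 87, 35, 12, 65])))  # [12, 35, 65, 75, 77, 87]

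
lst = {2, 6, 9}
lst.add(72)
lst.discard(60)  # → {2, 6, 9, 72}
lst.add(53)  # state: {2, 6, 9, 53, 72}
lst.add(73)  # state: {2, 6, 9, 53, 72, 73}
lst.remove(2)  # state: {6, 9, 53, 72, 73}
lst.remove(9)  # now {6, 53, 72, 73}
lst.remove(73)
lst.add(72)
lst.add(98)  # {6, 53, 72, 98}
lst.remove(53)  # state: {6, 72, 98}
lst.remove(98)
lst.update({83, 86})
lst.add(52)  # {6, 52, 72, 83, 86}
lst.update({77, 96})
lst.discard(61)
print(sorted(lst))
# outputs [6, 52, 72, 77, 83, 86, 96]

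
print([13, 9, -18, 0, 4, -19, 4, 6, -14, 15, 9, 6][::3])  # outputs [13, 0, 4, 15]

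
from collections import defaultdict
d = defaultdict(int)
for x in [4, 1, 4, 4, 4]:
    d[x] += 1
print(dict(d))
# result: {4: 4, 1: 1}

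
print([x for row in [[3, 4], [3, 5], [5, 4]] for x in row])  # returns [3, 4, 3, 5, 5, 4]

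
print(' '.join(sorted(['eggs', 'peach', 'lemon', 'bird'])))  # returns bird eggs lemon peach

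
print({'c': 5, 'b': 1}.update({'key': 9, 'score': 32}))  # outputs None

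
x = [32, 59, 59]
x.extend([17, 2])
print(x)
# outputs [32, 59, 59, 17, 2]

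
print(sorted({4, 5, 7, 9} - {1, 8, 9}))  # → [4, 5, 7]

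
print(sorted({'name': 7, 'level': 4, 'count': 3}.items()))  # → [('count', 3), ('level', 4), ('name', 7)]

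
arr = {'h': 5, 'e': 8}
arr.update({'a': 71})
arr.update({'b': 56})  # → {'h': 5, 'e': 8, 'a': 71, 'b': 56}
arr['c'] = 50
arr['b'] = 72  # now {'h': 5, 'e': 8, 'a': 71, 'b': 72, 'c': 50}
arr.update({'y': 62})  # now {'h': 5, 'e': 8, 'a': 71, 'b': 72, 'c': 50, 'y': 62}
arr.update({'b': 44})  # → {'h': 5, 'e': 8, 'a': 71, 'b': 44, 'c': 50, 'y': 62}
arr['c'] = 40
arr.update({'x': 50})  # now {'h': 5, 'e': 8, 'a': 71, 'b': 44, 'c': 40, 'y': 62, 'x': 50}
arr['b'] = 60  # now {'h': 5, 'e': 8, 'a': 71, 'b': 60, 'c': 40, 'y': 62, 'x': 50}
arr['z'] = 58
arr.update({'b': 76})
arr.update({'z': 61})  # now {'h': 5, 'e': 8, 'a': 71, 'b': 76, 'c': 40, 'y': 62, 'x': 50, 'z': 61}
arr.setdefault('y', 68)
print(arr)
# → {'h': 5, 'e': 8, 'a': 71, 'b': 76, 'c': 40, 'y': 62, 'x': 50, 'z': 61}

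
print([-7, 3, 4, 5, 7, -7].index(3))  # 1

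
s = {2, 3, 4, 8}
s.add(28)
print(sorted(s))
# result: [2, 3, 4, 8, 28]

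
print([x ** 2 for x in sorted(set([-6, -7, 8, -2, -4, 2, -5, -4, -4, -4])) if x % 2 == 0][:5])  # [36, 16, 4, 4, 64]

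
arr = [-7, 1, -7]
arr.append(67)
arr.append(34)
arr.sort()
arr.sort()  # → [-7, -7, 1, 34, 67]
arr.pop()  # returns 67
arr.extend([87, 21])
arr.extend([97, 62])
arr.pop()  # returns 62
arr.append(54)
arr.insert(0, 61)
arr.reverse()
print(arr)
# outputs [54, 97, 21, 87, 34, 1, -7, -7, 61]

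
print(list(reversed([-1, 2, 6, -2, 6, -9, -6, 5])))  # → [5, -6, -9, 6, -2, 6, 2, -1]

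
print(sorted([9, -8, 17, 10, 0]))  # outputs [-8, 0, 9, 10, 17]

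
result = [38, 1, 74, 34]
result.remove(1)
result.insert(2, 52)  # [38, 74, 52, 34]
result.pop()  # 34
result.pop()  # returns 52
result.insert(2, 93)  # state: [38, 74, 93]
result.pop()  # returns 93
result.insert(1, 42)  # [38, 42, 74]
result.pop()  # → 74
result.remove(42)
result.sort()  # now [38]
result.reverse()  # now [38]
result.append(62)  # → [38, 62]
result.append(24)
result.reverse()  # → [24, 62, 38]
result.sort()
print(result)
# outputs [24, 38, 62]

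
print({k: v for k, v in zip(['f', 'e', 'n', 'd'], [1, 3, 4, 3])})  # {'f': 1, 'e': 3, 'n': 4, 'd': 3}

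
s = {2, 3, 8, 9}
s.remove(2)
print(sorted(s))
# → [3, 8, 9]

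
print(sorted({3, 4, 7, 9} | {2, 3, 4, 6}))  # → [2, 3, 4, 6, 7, 9]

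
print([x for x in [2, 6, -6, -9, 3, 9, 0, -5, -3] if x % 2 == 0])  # [2, 6, -6, 0]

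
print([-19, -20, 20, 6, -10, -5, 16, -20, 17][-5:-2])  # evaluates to [-10, -5, 16]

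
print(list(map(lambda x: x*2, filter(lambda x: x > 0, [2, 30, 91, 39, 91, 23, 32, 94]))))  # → [4, 60, 182, 78, 182, 46, 64, 188]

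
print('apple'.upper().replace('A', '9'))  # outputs 9PPLE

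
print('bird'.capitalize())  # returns Bird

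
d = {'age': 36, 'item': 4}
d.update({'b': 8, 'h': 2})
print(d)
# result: {'age': 36, 'item': 4, 'b': 8, 'h': 2}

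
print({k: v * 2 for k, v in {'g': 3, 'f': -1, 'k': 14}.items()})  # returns {'g': 6, 'f': -2, 'k': 28}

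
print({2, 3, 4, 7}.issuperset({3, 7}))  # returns True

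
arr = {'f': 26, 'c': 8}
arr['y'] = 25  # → {'f': 26, 'c': 8, 'y': 25}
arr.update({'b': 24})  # {'f': 26, 'c': 8, 'y': 25, 'b': 24}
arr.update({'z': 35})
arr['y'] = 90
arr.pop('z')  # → 35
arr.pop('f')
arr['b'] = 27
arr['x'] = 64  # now {'c': 8, 'y': 90, 'b': 27, 'x': 64}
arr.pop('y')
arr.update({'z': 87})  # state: {'c': 8, 'b': 27, 'x': 64, 'z': 87}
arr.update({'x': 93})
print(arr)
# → {'c': 8, 'b': 27, 'x': 93, 'z': 87}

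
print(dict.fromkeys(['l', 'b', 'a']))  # {'l': None, 'b': None, 'a': None}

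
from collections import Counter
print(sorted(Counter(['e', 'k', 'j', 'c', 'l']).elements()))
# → ['c', 'e', 'j', 'k', 'l']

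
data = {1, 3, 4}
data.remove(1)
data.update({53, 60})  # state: {3, 4, 53, 60}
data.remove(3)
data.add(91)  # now {4, 53, 60, 91}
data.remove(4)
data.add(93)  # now {53, 60, 91, 93}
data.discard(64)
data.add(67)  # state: {53, 60, 67, 91, 93}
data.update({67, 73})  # {53, 60, 67, 73, 91, 93}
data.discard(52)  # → {53, 60, 67, 73, 91, 93}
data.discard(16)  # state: {53, 60, 67, 73, 91, 93}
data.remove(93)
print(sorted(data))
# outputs [53, 60, 67, 73, 91]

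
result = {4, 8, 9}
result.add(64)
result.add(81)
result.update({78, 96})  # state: {4, 8, 9, 64, 78, 81, 96}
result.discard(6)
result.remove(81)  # {4, 8, 9, 64, 78, 96}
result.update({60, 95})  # {4, 8, 9, 60, 64, 78, 95, 96}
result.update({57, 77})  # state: {4, 8, 9, 57, 60, 64, 77, 78, 95, 96}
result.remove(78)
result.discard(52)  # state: {4, 8, 9, 57, 60, 64, 77, 95, 96}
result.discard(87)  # {4, 8, 9, 57, 60, 64, 77, 95, 96}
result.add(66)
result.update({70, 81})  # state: {4, 8, 9, 57, 60, 64, 66, 70, 77, 81, 95, 96}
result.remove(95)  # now {4, 8, 9, 57, 60, 64, 66, 70, 77, 81, 96}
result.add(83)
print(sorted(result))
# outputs [4, 8, 9, 57, 60, 64, 66, 70, 77, 81, 83, 96]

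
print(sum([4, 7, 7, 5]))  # 23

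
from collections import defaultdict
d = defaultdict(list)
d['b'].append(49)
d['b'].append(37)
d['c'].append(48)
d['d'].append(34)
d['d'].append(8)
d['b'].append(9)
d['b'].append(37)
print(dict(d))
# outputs {'b': [49, 37, 9, 37], 'c': [48], 'd': [34, 8]}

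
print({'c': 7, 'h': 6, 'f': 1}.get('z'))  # None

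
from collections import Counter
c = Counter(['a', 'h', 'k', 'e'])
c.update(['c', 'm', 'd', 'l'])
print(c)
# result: Counter({'a': 1, 'h': 1, 'k': 1, 'e': 1, 'c': 1, 'm': 1, 'd': 1, 'l': 1})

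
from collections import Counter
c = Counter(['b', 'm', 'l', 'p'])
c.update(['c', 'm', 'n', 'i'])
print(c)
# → Counter({'m': 2, 'b': 1, 'l': 1, 'p': 1, 'c': 1, 'n': 1, 'i': 1})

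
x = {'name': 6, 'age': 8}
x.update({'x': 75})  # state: {'name': 6, 'age': 8, 'x': 75}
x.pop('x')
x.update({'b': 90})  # {'name': 6, 'age': 8, 'b': 90}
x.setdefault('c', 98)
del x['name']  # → {'age': 8, 'b': 90, 'c': 98}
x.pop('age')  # 8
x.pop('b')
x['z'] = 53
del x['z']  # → {'c': 98}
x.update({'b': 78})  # {'c': 98, 'b': 78}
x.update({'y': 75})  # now {'c': 98, 'b': 78, 'y': 75}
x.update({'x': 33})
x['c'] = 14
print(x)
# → {'c': 14, 'b': 78, 'y': 75, 'x': 33}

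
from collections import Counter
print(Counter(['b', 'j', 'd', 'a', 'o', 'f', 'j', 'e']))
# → Counter({'j': 2, 'b': 1, 'd': 1, 'a': 1, 'o': 1, 'f': 1, 'e': 1})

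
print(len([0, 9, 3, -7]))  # 4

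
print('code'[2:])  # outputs de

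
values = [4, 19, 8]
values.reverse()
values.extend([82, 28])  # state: [8, 19, 4, 82, 28]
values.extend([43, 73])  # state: [8, 19, 4, 82, 28, 43, 73]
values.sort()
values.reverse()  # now [82, 73, 43, 28, 19, 8, 4]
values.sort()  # [4, 8, 19, 28, 43, 73, 82]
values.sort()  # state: [4, 8, 19, 28, 43, 73, 82]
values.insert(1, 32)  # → [4, 32, 8, 19, 28, 43, 73, 82]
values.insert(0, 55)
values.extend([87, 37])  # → [55, 4, 32, 8, 19, 28, 43, 73, 82, 87, 37]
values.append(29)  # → [55, 4, 32, 8, 19, 28, 43, 73, 82, 87, 37, 29]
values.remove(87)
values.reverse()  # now [29, 37, 82, 73, 43, 28, 19, 8, 32, 4, 55]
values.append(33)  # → [29, 37, 82, 73, 43, 28, 19, 8, 32, 4, 55, 33]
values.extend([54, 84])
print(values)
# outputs [29, 37, 82, 73, 43, 28, 19, 8, 32, 4, 55, 33, 54, 84]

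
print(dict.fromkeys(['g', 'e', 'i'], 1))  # {'g': 1, 'e': 1, 'i': 1}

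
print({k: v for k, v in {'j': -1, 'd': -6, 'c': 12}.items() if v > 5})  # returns {'c': 12}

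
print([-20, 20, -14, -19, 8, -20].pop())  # -20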